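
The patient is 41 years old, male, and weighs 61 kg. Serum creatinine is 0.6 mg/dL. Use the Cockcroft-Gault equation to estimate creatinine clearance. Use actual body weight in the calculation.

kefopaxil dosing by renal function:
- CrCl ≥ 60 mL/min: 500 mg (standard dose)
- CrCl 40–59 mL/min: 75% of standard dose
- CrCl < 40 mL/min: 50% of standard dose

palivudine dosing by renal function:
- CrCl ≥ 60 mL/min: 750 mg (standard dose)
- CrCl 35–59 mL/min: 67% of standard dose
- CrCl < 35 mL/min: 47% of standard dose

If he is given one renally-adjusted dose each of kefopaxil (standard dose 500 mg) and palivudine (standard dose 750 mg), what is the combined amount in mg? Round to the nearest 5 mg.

CrCl = (140 − 41) × 61 / (72 × 0.6) = 6039.0 / 43.20 ≈ 139.8 mL/min
CrCl ≈ 140 mL/min.
kefopaxil: ≥ 60 mL/min → 100% of 500 mg = 500 mg.
palivudine: ≥ 60 mL/min → 100% of 750 mg = 750 mg.
Total = 500 + 750 = 1250 mg.

1250 mg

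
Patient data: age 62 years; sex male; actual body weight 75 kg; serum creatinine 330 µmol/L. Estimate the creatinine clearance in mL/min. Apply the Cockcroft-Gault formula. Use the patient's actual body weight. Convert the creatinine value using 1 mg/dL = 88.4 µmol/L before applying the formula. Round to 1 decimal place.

SCr = 330 / 88.4 = 3.733 mg/dL
CrCl = (140 − 62) × 75 / (72 × 3.733) = 5850.0 / 268.78 ≈ 21.8 mL/min

21.8 mL/min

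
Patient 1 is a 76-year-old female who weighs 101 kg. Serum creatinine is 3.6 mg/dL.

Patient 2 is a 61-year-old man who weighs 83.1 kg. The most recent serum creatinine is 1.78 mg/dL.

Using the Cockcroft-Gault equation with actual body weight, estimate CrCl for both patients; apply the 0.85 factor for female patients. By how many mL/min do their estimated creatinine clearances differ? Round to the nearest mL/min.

Patient 1: CrCl = (140 − 76) × 101 / (72 × 3.6) × 0.85 = 6464.0 / 259.20 × 0.85 ≈ 21.2 mL/min
Patient 2: CrCl = (140 − 61) × 83.1 / (72 × 1.78) = 6564.9 / 128.16 ≈ 51.2 mL/min
|21.2 − 51.2| = 30.0 mL/min

30 mL/min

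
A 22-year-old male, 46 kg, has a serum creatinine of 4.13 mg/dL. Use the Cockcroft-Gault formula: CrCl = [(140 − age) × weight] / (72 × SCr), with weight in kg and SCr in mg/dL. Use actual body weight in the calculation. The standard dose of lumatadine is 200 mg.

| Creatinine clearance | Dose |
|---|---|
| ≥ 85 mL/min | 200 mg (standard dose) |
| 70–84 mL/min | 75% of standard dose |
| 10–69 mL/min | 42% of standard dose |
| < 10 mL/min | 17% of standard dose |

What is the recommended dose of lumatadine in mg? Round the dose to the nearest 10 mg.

80 mg

CrCl = (140 − 22) × 46 / (72 × 4.13) = 5428.0 / 297.36 ≈ 18.3 mL/min
CrCl ≈ 18 mL/min → bracket 10–69 mL/min.
42% of 200 mg = 84 mg → 80 mg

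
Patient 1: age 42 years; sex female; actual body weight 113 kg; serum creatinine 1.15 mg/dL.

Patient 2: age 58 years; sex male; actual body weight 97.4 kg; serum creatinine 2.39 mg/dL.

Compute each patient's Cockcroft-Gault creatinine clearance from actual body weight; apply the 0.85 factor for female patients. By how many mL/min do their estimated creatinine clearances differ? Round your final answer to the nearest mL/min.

Patient 1: CrCl = (140 − 42) × 113 / (72 × 1.15) × 0.85 = 11074.0 / 82.80 × 0.85 ≈ 113.7 mL/min
Patient 2: CrCl = (140 − 58) × 97.4 / (72 × 2.39) = 7986.8 / 172.08 ≈ 46.4 mL/min
|113.7 − 46.4| = 67.3 mL/min

67 mL/min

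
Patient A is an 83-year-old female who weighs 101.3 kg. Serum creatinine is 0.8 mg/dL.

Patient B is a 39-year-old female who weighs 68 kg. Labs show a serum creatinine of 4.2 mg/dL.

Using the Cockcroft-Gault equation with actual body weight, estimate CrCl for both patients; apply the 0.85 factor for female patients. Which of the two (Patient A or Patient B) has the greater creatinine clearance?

Patient A

Patient A: CrCl = (140 − 83) × 101.3 / (72 × 0.8) × 0.85 = 5774.1 / 57.60 × 0.85 ≈ 85.2 mL/min
Patient B: CrCl = (140 − 39) × 68 / (72 × 4.2) × 0.85 = 6868.0 / 302.40 × 0.85 ≈ 19.3 mL/min
85.2 vs 19.3 mL/min → Patient A is higher.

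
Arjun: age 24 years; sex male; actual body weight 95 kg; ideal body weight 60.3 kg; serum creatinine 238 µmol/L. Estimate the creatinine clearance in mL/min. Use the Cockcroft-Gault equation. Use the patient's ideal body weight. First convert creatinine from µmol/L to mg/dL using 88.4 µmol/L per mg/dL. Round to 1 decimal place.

SCr = 238 / 88.4 = 2.692 mg/dL
CrCl = (140 − 24) × 60.3 / (72 × 2.692) = 6994.8 / 193.82 ≈ 36.1 mL/min

36.1 mL/min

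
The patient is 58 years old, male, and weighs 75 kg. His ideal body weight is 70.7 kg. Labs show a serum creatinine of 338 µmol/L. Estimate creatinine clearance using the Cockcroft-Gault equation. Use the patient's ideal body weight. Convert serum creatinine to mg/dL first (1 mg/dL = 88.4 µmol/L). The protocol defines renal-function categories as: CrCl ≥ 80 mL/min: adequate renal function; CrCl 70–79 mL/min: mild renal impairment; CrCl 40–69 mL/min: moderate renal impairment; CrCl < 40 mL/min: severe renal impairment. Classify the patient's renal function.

SCr = 338 / 88.4 = 3.824 mg/dL
CrCl = (140 − 58) × 70.7 / (72 × 3.824) = 5797.4 / 275.33 ≈ 21.1 mL/min
21 mL/min falls in the 'severe renal impairment' range.

severe renal impairment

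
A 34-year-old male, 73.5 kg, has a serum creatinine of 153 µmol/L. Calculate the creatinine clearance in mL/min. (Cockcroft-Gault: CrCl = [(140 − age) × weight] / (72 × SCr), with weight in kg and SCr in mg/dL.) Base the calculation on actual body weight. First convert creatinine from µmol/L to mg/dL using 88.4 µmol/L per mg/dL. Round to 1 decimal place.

62.5 mL/min

SCr = 153 / 88.4 = 1.731 mg/dL
CrCl = (140 − 34) × 73.5 / (72 × 1.731) = 7791.0 / 124.63 ≈ 62.5 mL/min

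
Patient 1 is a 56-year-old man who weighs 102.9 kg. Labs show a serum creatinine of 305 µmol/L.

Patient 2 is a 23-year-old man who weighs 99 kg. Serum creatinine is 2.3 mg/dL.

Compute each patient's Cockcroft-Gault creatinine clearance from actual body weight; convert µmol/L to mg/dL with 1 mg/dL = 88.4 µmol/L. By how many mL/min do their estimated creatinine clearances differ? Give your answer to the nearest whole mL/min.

Patient 1: SCr = 305 / 88.4 = 3.45 mg/dL
Patient 1: CrCl = (140 − 56) × 102.9 / (72 × 3.45) = 8643.6 / 248.40 ≈ 34.8 mL/min
Patient 2: CrCl = (140 − 23) × 99 / (72 × 2.3) = 11583.0 / 165.60 ≈ 69.9 mL/min
|34.8 − 69.9| = 35.1 mL/min

35 mL/min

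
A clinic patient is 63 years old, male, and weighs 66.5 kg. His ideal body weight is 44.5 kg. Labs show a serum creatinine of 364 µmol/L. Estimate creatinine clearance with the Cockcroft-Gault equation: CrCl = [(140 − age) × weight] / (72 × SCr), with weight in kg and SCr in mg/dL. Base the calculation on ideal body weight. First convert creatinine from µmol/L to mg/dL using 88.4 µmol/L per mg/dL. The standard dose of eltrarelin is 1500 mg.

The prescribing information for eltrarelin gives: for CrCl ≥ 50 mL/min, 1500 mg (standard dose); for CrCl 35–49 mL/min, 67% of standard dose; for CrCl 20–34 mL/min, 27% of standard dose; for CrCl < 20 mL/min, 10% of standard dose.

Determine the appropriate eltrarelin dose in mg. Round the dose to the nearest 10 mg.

150 mg

SCr = 364 / 88.4 = 4.118 mg/dL
CrCl = (140 − 63) × 44.5 / (72 × 4.118) = 3426.5 / 296.50 ≈ 11.6 mL/min
CrCl ≈ 12 mL/min → bracket < 20 mL/min.
10% of 1500 mg = 150 mg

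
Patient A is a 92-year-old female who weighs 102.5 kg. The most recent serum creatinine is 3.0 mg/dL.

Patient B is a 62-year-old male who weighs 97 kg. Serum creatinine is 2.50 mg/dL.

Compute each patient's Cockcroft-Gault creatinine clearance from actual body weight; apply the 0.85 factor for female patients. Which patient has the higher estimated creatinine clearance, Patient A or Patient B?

Patient A: CrCl = (140 − 92) × 102.5 / (72 × 3) × 0.85 = 4920.0 / 216.00 × 0.85 ≈ 19.4 mL/min
Patient B: CrCl = (140 − 62) × 97 / (72 × 2.5) = 7566.0 / 180.00 ≈ 42.0 mL/min
19.4 vs 42.0 mL/min → Patient B is higher.

Patient B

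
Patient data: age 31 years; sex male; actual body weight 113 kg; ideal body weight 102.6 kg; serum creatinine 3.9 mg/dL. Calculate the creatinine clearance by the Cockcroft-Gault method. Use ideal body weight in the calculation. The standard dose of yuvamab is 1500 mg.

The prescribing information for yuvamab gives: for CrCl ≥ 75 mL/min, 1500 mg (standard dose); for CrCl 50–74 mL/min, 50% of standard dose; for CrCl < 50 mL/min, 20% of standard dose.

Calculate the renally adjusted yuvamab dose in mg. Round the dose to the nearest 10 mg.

300 mg

CrCl = (140 − 31) × 102.6 / (72 × 3.9) = 11183.4 / 280.80 ≈ 39.8 mL/min
CrCl ≈ 40 mL/min → bracket < 50 mL/min.
20% of 1500 mg = 300 mg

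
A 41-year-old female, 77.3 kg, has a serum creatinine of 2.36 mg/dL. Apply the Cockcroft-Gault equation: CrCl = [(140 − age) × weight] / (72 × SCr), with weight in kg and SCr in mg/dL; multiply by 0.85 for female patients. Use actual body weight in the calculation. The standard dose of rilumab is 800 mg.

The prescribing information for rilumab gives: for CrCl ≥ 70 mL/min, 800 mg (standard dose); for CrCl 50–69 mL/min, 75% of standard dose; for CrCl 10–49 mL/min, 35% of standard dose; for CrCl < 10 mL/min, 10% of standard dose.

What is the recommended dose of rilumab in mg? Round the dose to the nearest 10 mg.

280 mg

CrCl = (140 − 41) × 77.3 / (72 × 2.36) × 0.85 = 7652.7 / 169.92 × 0.85 ≈ 38.3 mL/min
CrCl ≈ 38 mL/min → bracket 10–49 mL/min.
35% of 800 mg = 280 mg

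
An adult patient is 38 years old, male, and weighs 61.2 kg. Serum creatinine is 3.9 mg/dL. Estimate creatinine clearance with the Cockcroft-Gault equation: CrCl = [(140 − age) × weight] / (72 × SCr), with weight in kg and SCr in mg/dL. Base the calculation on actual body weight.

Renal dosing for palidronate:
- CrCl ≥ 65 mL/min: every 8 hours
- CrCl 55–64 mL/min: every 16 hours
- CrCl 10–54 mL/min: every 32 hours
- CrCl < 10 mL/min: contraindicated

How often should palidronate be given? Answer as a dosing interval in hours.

CrCl = (140 − 38) × 61.2 / (72 × 3.9) = 6242.4 / 280.80 ≈ 22.2 mL/min
CrCl ≈ 22 mL/min → bracket 10–54 mL/min → every 32 hours.

every 32 hours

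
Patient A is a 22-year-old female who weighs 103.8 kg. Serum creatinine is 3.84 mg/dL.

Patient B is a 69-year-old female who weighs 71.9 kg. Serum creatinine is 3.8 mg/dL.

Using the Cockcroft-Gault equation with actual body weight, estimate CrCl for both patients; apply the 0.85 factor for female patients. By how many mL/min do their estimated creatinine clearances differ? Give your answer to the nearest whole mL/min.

22 mL/min

Patient A: CrCl = (140 − 22) × 103.8 / (72 × 3.84) × 0.85 = 12248.4 / 276.48 × 0.85 ≈ 37.7 mL/min
Patient B: CrCl = (140 − 69) × 71.9 / (72 × 3.8) × 0.85 = 5104.9 / 273.60 × 0.85 ≈ 15.9 mL/min
|37.7 − 15.9| = 21.8 mL/min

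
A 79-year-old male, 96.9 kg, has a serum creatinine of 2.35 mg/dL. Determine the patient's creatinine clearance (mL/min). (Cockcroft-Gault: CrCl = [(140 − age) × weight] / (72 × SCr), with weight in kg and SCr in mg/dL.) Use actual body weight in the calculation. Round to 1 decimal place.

34.9 mL/min

CrCl = (140 − 79) × 96.9 / (72 × 2.35) = 5910.9 / 169.20 ≈ 34.9 mL/min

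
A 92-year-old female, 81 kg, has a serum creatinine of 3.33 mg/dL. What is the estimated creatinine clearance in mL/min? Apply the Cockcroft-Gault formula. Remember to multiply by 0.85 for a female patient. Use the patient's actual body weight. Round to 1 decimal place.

CrCl = (140 − 92) × 81 / (72 × 3.33) × 0.85 = 3888.0 / 239.76 × 0.85 ≈ 13.8 mL/min

13.8 mL/min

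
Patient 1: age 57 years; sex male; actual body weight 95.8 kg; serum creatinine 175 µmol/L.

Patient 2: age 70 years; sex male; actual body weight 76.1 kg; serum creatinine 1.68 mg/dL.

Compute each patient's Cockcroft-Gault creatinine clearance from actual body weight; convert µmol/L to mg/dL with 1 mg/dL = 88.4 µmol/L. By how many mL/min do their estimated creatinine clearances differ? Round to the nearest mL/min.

12 mL/min

Patient 1: SCr = 175 / 88.4 = 1.98 mg/dL
Patient 1: CrCl = (140 − 57) × 95.8 / (72 × 1.98) = 7951.4 / 142.56 ≈ 55.8 mL/min
Patient 2: CrCl = (140 − 70) × 76.1 / (72 × 1.68) = 5327.0 / 120.96 ≈ 44.0 mL/min
|55.8 − 44.0| = 11.8 mL/min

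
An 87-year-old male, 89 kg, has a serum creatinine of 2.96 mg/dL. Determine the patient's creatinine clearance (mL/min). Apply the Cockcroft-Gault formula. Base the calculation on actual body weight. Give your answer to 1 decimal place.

CrCl = (140 − 87) × 89 / (72 × 2.96) = 4717.0 / 213.12 ≈ 22.1 mL/min

22.1 mL/min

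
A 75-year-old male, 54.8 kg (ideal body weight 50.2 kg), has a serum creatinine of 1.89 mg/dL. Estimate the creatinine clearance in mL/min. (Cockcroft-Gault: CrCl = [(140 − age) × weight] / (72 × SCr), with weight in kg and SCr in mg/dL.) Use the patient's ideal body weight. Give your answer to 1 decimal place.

24.0 mL/min

CrCl = (140 − 75) × 50.2 / (72 × 1.89) = 3263.0 / 136.08 ≈ 24.0 mL/min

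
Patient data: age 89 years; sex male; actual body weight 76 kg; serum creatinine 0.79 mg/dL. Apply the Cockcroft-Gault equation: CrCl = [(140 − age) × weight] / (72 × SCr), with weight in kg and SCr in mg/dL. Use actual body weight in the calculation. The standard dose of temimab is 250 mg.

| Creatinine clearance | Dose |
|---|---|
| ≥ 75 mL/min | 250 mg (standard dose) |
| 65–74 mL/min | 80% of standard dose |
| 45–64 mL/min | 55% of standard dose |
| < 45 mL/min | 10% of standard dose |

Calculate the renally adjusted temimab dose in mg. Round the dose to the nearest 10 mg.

CrCl = (140 − 89) × 76 / (72 × 0.79) = 3876.0 / 56.88 ≈ 68.1 mL/min
CrCl ≈ 68 mL/min → bracket 65–74 mL/min.
80% of 250 mg = 200 mg

200 mg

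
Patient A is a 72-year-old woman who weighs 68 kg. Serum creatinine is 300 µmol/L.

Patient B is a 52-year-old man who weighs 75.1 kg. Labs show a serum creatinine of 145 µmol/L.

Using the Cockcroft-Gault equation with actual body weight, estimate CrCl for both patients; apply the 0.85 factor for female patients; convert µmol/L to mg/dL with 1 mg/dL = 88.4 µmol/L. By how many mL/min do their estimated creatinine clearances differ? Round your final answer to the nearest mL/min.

Patient A: SCr = 300 / 88.4 = 3.394 mg/dL
Patient A: CrCl = (140 − 72) × 68 / (72 × 3.394) × 0.85 = 4624.0 / 244.37 × 0.85 ≈ 16.1 mL/min
Patient B: SCr = 145 / 88.4 = 1.64 mg/dL
Patient B: CrCl = (140 − 52) × 75.1 / (72 × 1.64) = 6608.8 / 118.08 ≈ 56.0 mL/min
|16.1 − 56.0| = 39.9 mL/min

40 mL/min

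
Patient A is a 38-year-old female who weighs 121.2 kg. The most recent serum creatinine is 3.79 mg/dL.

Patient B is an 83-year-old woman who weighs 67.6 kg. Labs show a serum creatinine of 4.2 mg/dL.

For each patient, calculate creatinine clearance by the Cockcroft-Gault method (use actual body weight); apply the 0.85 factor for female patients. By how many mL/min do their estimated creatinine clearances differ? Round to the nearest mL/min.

Patient A: CrCl = (140 − 38) × 121.2 / (72 × 3.79) × 0.85 = 12362.4 / 272.88 × 0.85 ≈ 38.5 mL/min
Patient B: CrCl = (140 − 83) × 67.6 / (72 × 4.2) × 0.85 = 3853.2 / 302.40 × 0.85 ≈ 10.8 mL/min
|38.5 − 10.8| = 27.7 mL/min

28 mL/min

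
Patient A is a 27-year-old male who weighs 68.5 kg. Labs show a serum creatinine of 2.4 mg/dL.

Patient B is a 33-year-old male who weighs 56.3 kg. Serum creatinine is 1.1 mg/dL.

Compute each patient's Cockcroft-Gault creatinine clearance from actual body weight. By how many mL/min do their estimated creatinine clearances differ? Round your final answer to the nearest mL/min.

31 mL/min

Patient A: CrCl = (140 − 27) × 68.5 / (72 × 2.4) = 7740.5 / 172.80 ≈ 44.8 mL/min
Patient B: CrCl = (140 − 33) × 56.3 / (72 × 1.1) = 6024.1 / 79.20 ≈ 76.1 mL/min
|44.8 − 76.1| = 31.3 mL/min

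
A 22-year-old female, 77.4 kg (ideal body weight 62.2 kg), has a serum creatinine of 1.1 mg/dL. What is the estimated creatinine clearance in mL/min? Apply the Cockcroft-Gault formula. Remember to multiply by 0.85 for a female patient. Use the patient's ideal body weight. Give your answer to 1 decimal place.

78.8 mL/min

CrCl = (140 − 22) × 62.2 / (72 × 1.1) × 0.85 = 7339.6 / 79.20 × 0.85 ≈ 78.8 mL/min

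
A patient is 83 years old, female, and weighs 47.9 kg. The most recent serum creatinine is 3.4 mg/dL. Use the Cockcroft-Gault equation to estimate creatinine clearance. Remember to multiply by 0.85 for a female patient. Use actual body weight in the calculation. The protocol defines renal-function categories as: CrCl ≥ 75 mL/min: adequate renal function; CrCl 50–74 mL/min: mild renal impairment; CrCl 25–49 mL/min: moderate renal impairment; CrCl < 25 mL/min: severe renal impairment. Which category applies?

CrCl = (140 − 83) × 47.9 / (72 × 3.4) × 0.85 = 2730.3 / 244.80 × 0.85 ≈ 9.5 mL/min
9 mL/min falls in the 'severe renal impairment' range.

severe renal impairment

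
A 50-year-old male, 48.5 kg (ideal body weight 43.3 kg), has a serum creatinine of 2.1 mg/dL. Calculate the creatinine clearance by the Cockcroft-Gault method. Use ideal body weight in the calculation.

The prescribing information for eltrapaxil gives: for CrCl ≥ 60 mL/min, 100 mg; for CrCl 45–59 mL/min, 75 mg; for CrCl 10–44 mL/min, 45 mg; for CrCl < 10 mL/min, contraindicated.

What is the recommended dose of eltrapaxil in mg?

CrCl = (140 − 50) × 43.3 / (72 × 2.1) = 3897.0 / 151.20 ≈ 25.8 mL/min
CrCl ≈ 26 mL/min → bracket 10–44 mL/min.
Dose for this bracket: 45 mg.

45 mg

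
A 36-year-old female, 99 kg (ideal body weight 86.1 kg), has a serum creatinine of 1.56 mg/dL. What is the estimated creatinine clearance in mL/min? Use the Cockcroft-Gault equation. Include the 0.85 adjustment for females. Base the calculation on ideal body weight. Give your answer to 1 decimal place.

CrCl = (140 − 36) × 86.1 / (72 × 1.56) × 0.85 = 8954.4 / 112.32 × 0.85 ≈ 67.8 mL/min

67.8 mL/min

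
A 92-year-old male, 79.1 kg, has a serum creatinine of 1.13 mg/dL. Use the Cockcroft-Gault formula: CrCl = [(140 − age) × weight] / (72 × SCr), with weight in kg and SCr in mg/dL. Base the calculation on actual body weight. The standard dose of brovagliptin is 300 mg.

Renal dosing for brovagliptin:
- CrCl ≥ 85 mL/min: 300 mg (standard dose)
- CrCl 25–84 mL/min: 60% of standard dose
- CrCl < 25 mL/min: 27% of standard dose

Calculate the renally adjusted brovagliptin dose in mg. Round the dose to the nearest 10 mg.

180 mg

CrCl = (140 − 92) × 79.1 / (72 × 1.13) = 3796.8 / 81.36 ≈ 46.7 mL/min
CrCl ≈ 47 mL/min → bracket 25–84 mL/min.
60% of 300 mg = 180 mg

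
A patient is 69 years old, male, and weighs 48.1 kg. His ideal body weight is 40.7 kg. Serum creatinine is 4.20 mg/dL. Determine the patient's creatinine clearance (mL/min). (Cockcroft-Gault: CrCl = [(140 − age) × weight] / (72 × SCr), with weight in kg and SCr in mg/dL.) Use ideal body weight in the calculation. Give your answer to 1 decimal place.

9.6 mL/min

CrCl = (140 − 69) × 40.7 / (72 × 4.2) = 2889.7 / 302.40 ≈ 9.6 mL/min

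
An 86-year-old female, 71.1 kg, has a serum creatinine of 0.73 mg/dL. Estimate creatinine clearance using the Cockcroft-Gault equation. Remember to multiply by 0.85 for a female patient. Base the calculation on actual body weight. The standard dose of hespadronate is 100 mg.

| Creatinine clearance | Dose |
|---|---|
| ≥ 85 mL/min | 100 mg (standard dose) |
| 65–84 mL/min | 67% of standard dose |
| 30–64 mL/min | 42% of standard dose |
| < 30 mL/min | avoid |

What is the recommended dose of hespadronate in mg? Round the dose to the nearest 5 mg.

CrCl = (140 − 86) × 71.1 / (72 × 0.73) × 0.85 = 3839.4 / 52.56 × 0.85 ≈ 62.1 mL/min
CrCl ≈ 62 mL/min → bracket 30–64 mL/min.
42% of 100 mg = 42 mg → 40 mg

40 mg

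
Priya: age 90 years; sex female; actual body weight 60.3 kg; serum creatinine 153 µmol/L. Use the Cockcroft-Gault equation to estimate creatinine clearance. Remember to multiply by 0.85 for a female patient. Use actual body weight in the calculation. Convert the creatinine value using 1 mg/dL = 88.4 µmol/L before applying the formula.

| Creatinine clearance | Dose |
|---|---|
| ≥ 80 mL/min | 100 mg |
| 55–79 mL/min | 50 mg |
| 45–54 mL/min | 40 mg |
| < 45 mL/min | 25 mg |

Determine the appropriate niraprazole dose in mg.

25 mg

SCr = 153 / 88.4 = 1.731 mg/dL
CrCl = (140 − 90) × 60.3 / (72 × 1.731) × 0.85 = 3015.0 / 124.63 × 0.85 ≈ 20.6 mL/min
CrCl ≈ 21 mL/min → bracket < 45 mL/min.
Dose for this bracket: 25 mg.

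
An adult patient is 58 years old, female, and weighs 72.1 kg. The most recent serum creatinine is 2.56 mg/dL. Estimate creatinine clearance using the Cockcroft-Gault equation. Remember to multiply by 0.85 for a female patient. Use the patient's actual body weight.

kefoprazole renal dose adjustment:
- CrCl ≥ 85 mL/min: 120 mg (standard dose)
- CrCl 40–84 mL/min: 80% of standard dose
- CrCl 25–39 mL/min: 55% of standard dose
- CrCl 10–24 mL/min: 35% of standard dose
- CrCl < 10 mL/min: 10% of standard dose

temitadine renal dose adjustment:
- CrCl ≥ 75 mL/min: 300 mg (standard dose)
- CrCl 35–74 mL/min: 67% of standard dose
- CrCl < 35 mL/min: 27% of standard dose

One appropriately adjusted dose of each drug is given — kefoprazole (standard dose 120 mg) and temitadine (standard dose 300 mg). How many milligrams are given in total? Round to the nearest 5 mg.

CrCl = (140 − 58) × 72.1 / (72 × 2.56) × 0.85 = 5912.2 / 184.32 × 0.85 ≈ 27.3 mL/min
CrCl ≈ 27 mL/min.
kefoprazole: 25–39 mL/min → 55% of 120 mg = 66 mg.
temitadine: < 35 mL/min → 27% of 300 mg = 81 mg.
Total = 66 + 81 = 147 mg.

145 mg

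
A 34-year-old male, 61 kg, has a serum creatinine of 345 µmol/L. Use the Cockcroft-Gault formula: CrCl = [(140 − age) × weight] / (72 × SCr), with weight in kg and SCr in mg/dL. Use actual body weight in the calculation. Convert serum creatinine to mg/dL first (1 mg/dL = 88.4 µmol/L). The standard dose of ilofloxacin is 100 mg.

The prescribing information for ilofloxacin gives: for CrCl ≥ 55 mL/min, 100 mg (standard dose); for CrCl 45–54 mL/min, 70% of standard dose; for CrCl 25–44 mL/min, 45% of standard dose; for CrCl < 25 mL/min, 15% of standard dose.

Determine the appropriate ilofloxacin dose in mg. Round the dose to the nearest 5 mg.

15 mg

SCr = 345 / 88.4 = 3.903 mg/dL
CrCl = (140 − 34) × 61 / (72 × 3.903) = 6466.0 / 281.02 ≈ 23.0 mL/min
CrCl ≈ 23 mL/min → bracket < 25 mL/min.
15% of 100 mg = 15 mg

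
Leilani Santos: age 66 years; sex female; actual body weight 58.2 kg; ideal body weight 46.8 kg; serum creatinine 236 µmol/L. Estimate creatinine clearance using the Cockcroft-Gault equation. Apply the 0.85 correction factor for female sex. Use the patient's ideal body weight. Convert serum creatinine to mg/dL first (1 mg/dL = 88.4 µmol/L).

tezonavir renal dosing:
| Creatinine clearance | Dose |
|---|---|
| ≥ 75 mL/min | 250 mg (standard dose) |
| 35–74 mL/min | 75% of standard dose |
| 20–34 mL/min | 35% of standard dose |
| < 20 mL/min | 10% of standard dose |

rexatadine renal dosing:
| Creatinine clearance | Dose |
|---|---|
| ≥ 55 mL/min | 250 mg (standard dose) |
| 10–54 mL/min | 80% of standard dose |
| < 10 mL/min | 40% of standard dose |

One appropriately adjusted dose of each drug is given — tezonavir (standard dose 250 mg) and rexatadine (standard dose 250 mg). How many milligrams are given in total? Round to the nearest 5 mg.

SCr = 236 / 88.4 = 2.67 mg/dL
CrCl = (140 − 66) × 46.8 / (72 × 2.67) × 0.85 = 3463.2 / 192.24 × 0.85 ≈ 15.3 mL/min
CrCl ≈ 15 mL/min.
tezonavir: < 20 mL/min → 10% of 250 mg = 25 mg.
rexatadine: 10–54 mL/min → 80% of 250 mg = 200 mg.
Total = 25 + 200 = 225 mg.

225 mg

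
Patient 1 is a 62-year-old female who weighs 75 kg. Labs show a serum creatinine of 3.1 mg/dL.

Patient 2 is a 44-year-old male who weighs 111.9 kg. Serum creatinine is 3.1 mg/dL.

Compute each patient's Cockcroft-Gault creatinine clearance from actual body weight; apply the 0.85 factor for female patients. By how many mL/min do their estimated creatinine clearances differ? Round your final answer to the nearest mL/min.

26 mL/min

Patient 1: CrCl = (140 − 62) × 75 / (72 × 3.1) × 0.85 = 5850.0 / 223.20 × 0.85 ≈ 22.3 mL/min
Patient 2: CrCl = (140 − 44) × 111.9 / (72 × 3.1) = 10742.4 / 223.20 ≈ 48.1 mL/min
|22.3 − 48.1| = 25.8 mL/min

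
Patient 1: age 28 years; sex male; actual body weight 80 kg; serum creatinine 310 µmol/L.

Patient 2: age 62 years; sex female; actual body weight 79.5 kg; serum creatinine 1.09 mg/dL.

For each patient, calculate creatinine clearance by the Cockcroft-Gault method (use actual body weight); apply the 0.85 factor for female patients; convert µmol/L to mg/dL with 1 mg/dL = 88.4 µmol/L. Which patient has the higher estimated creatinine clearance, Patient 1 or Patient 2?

Patient 1: SCr = 310 / 88.4 = 3.507 mg/dL
Patient 1: CrCl = (140 − 28) × 80 / (72 × 3.507) = 8960.0 / 252.50 ≈ 35.5 mL/min
Patient 2: CrCl = (140 − 62) × 79.5 / (72 × 1.09) × 0.85 = 6201.0 / 78.48 × 0.85 ≈ 67.2 mL/min
35.5 vs 67.2 mL/min → Patient 2 is higher.

Patient 2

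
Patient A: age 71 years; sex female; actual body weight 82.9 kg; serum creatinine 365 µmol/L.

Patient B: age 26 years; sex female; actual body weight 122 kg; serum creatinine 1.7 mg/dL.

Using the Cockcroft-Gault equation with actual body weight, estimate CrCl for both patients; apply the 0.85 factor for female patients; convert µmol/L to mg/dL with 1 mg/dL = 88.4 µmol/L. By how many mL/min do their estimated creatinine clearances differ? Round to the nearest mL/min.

Patient A: SCr = 365 / 88.4 = 4.129 mg/dL
Patient A: CrCl = (140 − 71) × 82.9 / (72 × 4.129) × 0.85 = 5720.1 / 297.29 × 0.85 ≈ 16.4 mL/min
Patient B: CrCl = (140 − 26) × 122 / (72 × 1.7) × 0.85 = 13908.0 / 122.40 × 0.85 ≈ 96.6 mL/min
|16.4 − 96.6| = 80.2 mL/min

80 mL/min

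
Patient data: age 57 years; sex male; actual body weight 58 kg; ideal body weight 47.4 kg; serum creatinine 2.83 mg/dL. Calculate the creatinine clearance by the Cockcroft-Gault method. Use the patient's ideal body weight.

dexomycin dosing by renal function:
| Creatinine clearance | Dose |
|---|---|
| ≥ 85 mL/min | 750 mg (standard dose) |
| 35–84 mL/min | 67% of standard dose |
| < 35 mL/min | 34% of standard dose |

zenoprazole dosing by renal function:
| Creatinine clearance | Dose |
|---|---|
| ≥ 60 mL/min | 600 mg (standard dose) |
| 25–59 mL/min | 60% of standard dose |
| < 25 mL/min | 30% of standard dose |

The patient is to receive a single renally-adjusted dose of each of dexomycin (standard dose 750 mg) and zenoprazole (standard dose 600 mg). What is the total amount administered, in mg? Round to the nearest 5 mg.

435 mg

CrCl = (140 − 57) × 47.4 / (72 × 2.83) = 3934.2 / 203.76 ≈ 19.3 mL/min
CrCl ≈ 19 mL/min.
dexomycin: < 35 mL/min → 34% of 750 mg = 255 mg.
zenoprazole: < 25 mL/min → 30% of 600 mg = 180 mg.
Total = 255 + 180 = 435 mg.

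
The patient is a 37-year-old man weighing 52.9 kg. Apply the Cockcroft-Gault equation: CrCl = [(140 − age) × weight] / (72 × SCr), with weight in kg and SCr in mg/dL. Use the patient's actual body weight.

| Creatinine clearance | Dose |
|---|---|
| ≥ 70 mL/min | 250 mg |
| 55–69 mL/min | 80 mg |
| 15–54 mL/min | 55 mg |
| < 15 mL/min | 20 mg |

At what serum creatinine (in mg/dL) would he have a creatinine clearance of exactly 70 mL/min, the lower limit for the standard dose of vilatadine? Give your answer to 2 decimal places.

Standard dose requires CrCl ≥ 70 mL/min.
Set (140 − 37) × 52.9 / (72 × SCr) = 70
SCr = (140 − 37) × 52.9 / (72 × 70) = 1.081 mg/dL

1.08 mg/dL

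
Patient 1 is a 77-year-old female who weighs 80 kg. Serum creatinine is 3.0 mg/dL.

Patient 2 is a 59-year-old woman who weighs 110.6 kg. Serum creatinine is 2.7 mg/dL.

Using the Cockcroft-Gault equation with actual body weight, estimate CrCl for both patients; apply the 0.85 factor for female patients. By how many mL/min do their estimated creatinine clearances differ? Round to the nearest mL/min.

Patient 1: CrCl = (140 − 77) × 80 / (72 × 3) × 0.85 = 5040.0 / 216.00 × 0.85 ≈ 19.8 mL/min
Patient 2: CrCl = (140 − 59) × 110.6 / (72 × 2.7) × 0.85 = 8958.6 / 194.40 × 0.85 ≈ 39.2 mL/min
|19.8 − 39.2| = 19.4 mL/min

19 mL/min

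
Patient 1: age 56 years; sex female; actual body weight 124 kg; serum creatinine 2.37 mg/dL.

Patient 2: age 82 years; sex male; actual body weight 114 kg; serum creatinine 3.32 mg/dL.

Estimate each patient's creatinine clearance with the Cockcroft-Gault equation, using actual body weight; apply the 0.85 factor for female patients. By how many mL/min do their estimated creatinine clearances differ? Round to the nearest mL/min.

24 mL/min

Patient 1: CrCl = (140 − 56) × 124 / (72 × 2.37) × 0.85 = 10416.0 / 170.64 × 0.85 ≈ 51.9 mL/min
Patient 2: CrCl = (140 − 82) × 114 / (72 × 3.32) = 6612.0 / 239.04 ≈ 27.7 mL/min
|51.9 − 27.7| = 24.2 mL/min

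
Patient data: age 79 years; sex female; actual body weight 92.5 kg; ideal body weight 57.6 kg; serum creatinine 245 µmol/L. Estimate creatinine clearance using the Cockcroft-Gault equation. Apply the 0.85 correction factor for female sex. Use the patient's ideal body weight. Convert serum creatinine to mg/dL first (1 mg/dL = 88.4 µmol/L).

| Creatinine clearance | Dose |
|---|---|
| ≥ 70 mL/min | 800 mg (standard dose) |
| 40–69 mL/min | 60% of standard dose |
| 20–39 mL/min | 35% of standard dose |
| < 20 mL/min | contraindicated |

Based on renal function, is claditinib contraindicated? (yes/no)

yes

SCr = 245 / 88.4 = 2.771 mg/dL
CrCl = (140 − 79) × 57.6 / (72 × 2.771) × 0.85 = 3513.6 / 199.51 × 0.85 ≈ 15.0 mL/min
CrCl ≈ 15 mL/min, which is < 20 mL/min.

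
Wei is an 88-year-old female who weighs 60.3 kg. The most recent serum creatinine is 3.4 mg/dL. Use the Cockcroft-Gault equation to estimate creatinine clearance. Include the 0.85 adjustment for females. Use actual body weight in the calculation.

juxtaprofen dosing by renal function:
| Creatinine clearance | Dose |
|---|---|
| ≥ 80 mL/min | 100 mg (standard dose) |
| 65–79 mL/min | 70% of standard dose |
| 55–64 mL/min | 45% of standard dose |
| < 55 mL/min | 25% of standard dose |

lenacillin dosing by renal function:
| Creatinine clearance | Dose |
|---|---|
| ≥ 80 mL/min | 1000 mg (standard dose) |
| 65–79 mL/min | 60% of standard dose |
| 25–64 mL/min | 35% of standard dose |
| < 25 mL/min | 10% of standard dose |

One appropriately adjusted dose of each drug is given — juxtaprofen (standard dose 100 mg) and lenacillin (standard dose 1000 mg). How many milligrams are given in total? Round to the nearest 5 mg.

125 mg

CrCl = (140 − 88) × 60.3 / (72 × 3.4) × 0.85 = 3135.6 / 244.80 × 0.85 ≈ 10.9 mL/min
CrCl ≈ 11 mL/min.
juxtaprofen: < 55 mL/min → 25% of 100 mg = 25 mg.
lenacillin: < 25 mL/min → 10% of 1000 mg = 100 mg.
Total = 25 + 100 = 125 mg.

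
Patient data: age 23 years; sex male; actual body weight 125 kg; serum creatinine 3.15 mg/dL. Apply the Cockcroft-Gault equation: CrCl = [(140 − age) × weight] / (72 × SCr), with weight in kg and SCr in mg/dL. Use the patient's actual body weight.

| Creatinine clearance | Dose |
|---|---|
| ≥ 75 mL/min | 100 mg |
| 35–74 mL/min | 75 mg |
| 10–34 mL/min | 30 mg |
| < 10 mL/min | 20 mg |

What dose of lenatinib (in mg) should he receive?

CrCl = (140 − 23) × 125 / (72 × 3.15) = 14625.0 / 226.80 ≈ 64.5 mL/min
CrCl ≈ 64 mL/min → bracket 35–74 mL/min.
Dose for this bracket: 75 mg.

75 mg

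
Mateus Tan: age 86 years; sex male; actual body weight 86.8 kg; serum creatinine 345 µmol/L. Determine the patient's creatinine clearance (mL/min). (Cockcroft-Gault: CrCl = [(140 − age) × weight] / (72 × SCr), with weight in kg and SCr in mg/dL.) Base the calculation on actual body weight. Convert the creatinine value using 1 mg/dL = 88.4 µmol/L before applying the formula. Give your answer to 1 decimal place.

16.7 mL/min

SCr = 345 / 88.4 = 3.903 mg/dL
CrCl = (140 − 86) × 86.8 / (72 × 3.903) = 4687.2 / 281.02 ≈ 16.7 mL/min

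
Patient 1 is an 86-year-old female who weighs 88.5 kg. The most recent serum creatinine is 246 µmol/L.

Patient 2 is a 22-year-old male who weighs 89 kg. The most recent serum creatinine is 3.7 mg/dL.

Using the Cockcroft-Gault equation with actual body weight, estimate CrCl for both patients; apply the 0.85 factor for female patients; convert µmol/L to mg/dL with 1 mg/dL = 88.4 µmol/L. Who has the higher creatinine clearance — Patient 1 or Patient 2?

Patient 2

Patient 1: SCr = 246 / 88.4 = 2.783 mg/dL
Patient 1: CrCl = (140 − 86) × 88.5 / (72 × 2.783) × 0.85 = 4779.0 / 200.38 × 0.85 ≈ 20.3 mL/min
Patient 2: CrCl = (140 − 22) × 89 / (72 × 3.7) = 10502.0 / 266.40 ≈ 39.4 mL/min
20.3 vs 39.4 mL/min → Patient 2 is higher.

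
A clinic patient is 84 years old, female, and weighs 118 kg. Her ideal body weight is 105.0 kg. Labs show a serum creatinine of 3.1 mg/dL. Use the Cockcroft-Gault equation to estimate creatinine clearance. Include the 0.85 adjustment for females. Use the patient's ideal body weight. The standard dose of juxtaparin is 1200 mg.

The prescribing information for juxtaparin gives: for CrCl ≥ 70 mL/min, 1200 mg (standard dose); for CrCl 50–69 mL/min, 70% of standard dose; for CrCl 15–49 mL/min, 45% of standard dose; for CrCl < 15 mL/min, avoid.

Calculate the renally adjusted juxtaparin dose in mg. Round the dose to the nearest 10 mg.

540 mg

CrCl = (140 − 84) × 105 / (72 × 3.1) × 0.85 = 5880.0 / 223.20 × 0.85 ≈ 22.4 mL/min
CrCl ≈ 22 mL/min → bracket 15–49 mL/min.
45% of 1200 mg = 540 mg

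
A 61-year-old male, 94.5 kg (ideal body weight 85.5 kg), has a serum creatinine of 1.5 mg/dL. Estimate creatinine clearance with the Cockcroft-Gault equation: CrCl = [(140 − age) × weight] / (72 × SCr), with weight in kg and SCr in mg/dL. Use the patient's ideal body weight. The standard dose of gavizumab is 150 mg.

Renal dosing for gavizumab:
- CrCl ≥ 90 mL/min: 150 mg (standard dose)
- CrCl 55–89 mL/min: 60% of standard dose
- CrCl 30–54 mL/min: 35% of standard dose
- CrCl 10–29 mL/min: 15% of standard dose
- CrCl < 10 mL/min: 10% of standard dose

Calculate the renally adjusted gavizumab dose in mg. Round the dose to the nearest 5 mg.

CrCl = (140 − 61) × 85.5 / (72 × 1.5) = 6754.5 / 108.00 ≈ 62.5 mL/min
CrCl ≈ 63 mL/min → bracket 55–89 mL/min.
60% of 150 mg = 90 mg

90 mg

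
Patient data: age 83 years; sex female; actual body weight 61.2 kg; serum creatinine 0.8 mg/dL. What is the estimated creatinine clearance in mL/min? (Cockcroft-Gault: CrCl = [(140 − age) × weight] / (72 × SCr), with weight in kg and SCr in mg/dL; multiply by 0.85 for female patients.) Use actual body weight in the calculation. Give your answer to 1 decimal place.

CrCl = (140 − 83) × 61.2 / (72 × 0.8) × 0.85 = 3488.4 / 57.60 × 0.85 ≈ 51.5 mL/min

51.5 mL/min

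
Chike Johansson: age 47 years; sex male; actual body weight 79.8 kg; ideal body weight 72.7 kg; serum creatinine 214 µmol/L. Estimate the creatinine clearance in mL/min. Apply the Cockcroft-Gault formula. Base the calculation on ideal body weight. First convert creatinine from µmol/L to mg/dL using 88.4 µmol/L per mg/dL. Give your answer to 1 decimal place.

SCr = 214 / 88.4 = 2.421 mg/dL
CrCl = (140 − 47) × 72.7 / (72 × 2.421) = 6761.1 / 174.31 ≈ 38.8 mL/min

38.8 mL/min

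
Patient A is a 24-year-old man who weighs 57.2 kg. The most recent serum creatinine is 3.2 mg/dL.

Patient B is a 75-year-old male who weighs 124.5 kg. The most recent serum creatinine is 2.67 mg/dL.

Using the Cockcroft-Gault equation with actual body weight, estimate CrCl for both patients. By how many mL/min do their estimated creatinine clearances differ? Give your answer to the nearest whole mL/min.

13 mL/min

Patient A: CrCl = (140 − 24) × 57.2 / (72 × 3.2) = 6635.2 / 230.40 ≈ 28.8 mL/min
Patient B: CrCl = (140 − 75) × 124.5 / (72 × 2.67) = 8092.5 / 192.24 ≈ 42.1 mL/min
|28.8 − 42.1| = 13.3 mL/min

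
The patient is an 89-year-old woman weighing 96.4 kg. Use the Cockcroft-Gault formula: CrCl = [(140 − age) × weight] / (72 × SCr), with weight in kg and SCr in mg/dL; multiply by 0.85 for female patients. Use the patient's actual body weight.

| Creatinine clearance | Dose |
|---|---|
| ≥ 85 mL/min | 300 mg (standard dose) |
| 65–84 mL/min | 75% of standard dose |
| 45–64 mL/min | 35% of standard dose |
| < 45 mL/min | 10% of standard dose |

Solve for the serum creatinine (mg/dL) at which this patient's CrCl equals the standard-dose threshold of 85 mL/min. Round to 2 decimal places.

0.68 mg/dL

Standard dose requires CrCl ≥ 85 mL/min.
Set (140 − 89) × 96.4 × 0.85 / (72 × SCr) = 85
SCr = (140 − 89) × 96.4 × 0.85 / (72 × 85) = 0.683 mg/dL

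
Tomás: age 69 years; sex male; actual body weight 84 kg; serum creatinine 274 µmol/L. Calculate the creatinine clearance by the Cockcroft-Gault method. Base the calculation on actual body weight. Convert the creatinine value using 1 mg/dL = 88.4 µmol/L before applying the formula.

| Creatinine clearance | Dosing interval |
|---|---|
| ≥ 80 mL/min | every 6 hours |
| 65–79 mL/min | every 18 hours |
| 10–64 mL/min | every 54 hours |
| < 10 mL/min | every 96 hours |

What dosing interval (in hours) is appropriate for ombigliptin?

SCr = 274 / 88.4 = 3.1 mg/dL
CrCl = (140 − 69) × 84 / (72 × 3.1) = 5964.0 / 223.20 ≈ 26.7 mL/min
CrCl ≈ 27 mL/min → bracket 10–64 mL/min → every 54 hours.

every 54 hours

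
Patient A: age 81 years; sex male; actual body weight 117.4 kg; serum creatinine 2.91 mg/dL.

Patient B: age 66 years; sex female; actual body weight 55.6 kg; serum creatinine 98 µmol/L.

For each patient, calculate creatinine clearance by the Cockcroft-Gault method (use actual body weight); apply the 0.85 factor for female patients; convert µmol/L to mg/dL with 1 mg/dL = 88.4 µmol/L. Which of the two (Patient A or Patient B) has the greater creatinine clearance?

Patient B

Patient A: CrCl = (140 − 81) × 117.4 / (72 × 2.91) = 6926.6 / 209.52 ≈ 33.1 mL/min
Patient B: SCr = 98 / 88.4 = 1.109 mg/dL
Patient B: CrCl = (140 − 66) × 55.6 / (72 × 1.109) × 0.85 = 4114.4 / 79.85 × 0.85 ≈ 43.8 mL/min
33.1 vs 43.8 mL/min → Patient B is higher.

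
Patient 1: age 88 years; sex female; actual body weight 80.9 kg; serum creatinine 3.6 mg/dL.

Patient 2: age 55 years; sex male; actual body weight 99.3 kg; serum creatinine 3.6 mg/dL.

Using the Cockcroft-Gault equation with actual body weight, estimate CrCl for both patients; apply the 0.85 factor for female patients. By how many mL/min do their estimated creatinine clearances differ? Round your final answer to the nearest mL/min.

Patient 1: CrCl = (140 − 88) × 80.9 / (72 × 3.6) × 0.85 = 4206.8 / 259.20 × 0.85 ≈ 13.8 mL/min
Patient 2: CrCl = (140 − 55) × 99.3 / (72 × 3.6) = 8440.5 / 259.20 ≈ 32.6 mL/min
|13.8 − 32.6| = 18.8 mL/min

19 mL/min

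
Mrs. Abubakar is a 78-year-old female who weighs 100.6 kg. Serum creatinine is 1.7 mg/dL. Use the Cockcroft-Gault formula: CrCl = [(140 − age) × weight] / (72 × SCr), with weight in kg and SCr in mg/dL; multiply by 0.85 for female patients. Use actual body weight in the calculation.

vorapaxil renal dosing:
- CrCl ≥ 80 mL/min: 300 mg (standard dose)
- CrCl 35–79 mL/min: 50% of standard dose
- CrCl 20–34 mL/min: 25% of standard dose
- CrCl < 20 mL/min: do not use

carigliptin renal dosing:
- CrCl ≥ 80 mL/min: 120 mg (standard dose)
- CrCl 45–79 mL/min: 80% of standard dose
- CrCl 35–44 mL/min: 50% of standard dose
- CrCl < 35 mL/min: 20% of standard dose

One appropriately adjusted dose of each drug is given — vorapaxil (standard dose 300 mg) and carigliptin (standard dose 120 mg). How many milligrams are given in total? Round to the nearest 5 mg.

CrCl = (140 − 78) × 100.6 / (72 × 1.7) × 0.85 = 6237.2 / 122.40 × 0.85 ≈ 43.3 mL/min
CrCl ≈ 43 mL/min.
vorapaxil: 35–79 mL/min → 50% of 300 mg = 150 mg.
carigliptin: 35–44 mL/min → 50% of 120 mg = 60 mg.
Total = 150 + 60 = 210 mg.

210 mg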